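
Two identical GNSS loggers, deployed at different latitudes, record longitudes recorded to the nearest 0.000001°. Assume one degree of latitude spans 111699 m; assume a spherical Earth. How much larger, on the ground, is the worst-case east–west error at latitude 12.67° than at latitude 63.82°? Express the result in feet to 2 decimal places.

Rounding to 6 decimal places leaves the longitude within ±5e-07° of the true value.
Error at 12.67° = 5e-07° × 111699 × cos 12.67° ≈ 0.055849 × 0.9756 = 0.05449 m.
At 63.82°: 5e-07° × 111699 × cos 63.82° = 5e-07 × 111699 × 0.4412 ≈ 0.02464 m.
So the lower-latitude error exceeds the higher by 0.05449 − 0.02464 = 0.029849 m.
In feet: 0.0298492 m ÷ 0.3048 ≈ 0.09793 ft.

0.10 feet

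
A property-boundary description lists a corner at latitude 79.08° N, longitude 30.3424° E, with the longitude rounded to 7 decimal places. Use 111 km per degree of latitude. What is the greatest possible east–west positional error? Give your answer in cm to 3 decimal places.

Rounding to 7 decimal places leaves the longitude within ±5e-08° of the true value.
Parallels shrink by cos φ, so at 79.08° a degree of longitude is 111000 × 0.1894 ≈ 21027.6 m.
So at most 5e-08° × 21027.6 ≈ 0.00105138 m east–west.
That is 0.00105138 m = 0.10514 cm.

0.105 cm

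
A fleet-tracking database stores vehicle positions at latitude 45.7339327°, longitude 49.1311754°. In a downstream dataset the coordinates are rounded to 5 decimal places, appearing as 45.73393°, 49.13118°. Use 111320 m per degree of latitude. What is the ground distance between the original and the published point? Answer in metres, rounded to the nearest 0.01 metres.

Δlat = 45.7339327 − 45.73393 = +0.0000027°; Δlon = 49.1311754 − 49.13118 = -0.0000046°.
North–south shift: 0.0000027 × 111320 = 0.300564 m.
East–west at this latitude: -0.0000046° × 111320 × cos 45.7339° ≈ -0.0000046 × 77700.4 = -0.357422 m.
Hypotenuse of the two orthogonal shifts: √(0.300564² + 0.357422²) = 0.467 m.

0.47 metres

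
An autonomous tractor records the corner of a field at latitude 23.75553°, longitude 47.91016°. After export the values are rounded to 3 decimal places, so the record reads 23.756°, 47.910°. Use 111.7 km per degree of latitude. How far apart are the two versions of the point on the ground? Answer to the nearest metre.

55 metres

Δlat = 23.75553 − 23.756 = -0.00047°; Δlon = 47.91016 − 47.910 = +0.00016°.
N–S: -0.00047° × 111700 m/° = -52.499 m.
East–west at this latitude: 0.00016° × 111700 × cos 23.756° ≈ 0.00016 × 102236 = 16.3577 m.
Distance: √(52.499² + 16.3577²) ≈ 54.9884 m.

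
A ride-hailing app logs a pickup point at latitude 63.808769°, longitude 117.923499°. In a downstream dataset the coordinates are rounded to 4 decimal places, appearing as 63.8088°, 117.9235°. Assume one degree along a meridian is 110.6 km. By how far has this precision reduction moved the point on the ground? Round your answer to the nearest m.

3 m

The latitude changed by -0.000031° and the longitude by -0.000001°.
N–S: -0.000031° × 110600 m/° = -3.4286 m.
E–W at 63.8088°: -0.000001° × 110600 × cos 63.8088° = -0.000001 × 110600 × 0.4414 ≈ -0.0488153 m.
Distance: √(3.4286² + 0.0488153²) ≈ 3.42895 m.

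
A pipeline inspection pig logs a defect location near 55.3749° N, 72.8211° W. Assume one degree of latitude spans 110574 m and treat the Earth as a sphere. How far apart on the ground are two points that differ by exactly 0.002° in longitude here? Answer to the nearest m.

126 m

One degree of longitude here spans 110574 × cos 55.3749° = 110574 × 0.5682 ≈ 62828.6 m; 0.002° of that is 125.657 m.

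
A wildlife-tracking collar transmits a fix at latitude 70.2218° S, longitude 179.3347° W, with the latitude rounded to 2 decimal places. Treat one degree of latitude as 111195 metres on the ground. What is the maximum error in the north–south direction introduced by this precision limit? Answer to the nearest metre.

Rounding to 2 decimal places leaves the latitude within ±0.005° of the true value.
Along the meridian that is 0.005° × 111195 m/° = 555.975 m.

556 metres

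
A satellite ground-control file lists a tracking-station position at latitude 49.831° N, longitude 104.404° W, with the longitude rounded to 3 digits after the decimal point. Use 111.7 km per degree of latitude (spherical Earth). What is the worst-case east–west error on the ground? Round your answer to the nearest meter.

36 meters

Rounding to 3 decimal places leaves the longitude within ±0.0005° of the true value.
At latitude 49.831° a degree of longitude spans 111700 m × cos 49.831° = 111700 × 0.6450 ≈ 72051.5 m.
East–west error: 0.0005° × 72051.5 m/° ≈ 36.0257 m.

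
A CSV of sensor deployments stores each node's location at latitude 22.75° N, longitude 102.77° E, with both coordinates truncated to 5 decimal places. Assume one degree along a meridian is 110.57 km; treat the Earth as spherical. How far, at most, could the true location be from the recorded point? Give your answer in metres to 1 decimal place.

Truncating at 5 decimal places can drop up to a full unit in the last place, so each coordinate may be off by as much as 1e-05°.
North–south component: 1e-05° × 110570 = 1.1057 m.
East–west component at 22.75°: 1e-05° × 110570 × cos 22.75° ≈ 1e-05 × 101968 ≈ 1.01968 m.
The two errors are perpendicular, so the maximum displacement is √(1.1057² + 1.01968²) ≈ 1.5041 m.

1.5 metres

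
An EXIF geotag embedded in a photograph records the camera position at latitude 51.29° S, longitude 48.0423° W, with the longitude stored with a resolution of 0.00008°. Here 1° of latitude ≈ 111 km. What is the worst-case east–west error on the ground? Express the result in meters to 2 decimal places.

2.78 meters

With a 0.00008° grid the true value lies within half a step, ±0.00008°/2 = ±4e-05°, of the stored one.
Parallels shrink by cos φ, so at 51.29° a degree of longitude is 111000 × 0.6254 ≈ 69417.1 m.
Maximum E–W displacement: 4e-05 × 69417.1 = 2.77668 m.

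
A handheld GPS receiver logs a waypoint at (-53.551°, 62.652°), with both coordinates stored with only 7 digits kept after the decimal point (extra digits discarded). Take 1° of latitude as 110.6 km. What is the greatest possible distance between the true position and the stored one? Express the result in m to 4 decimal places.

Truncating at 7 decimal places can drop up to a full unit in the last place, so each coordinate may be off by as much as 1e-07°.
N–S: 1e-07° × 110600 m/° = 0.01106 m.
Longitude error → 1e-07 × 110600 × cos 53.551° = 1e-07 × 110600 × 0.5941 ≈ 0.00657082 m.
Worst case both components are at the extreme and orthogonal: √(0.01106² + 0.00657082²) ≈ 0.0128647 m.

0.0129 m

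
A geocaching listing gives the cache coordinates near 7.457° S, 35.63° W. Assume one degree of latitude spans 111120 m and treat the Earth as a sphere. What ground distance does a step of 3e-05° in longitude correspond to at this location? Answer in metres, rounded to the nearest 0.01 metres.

3.31 metres

One degree of longitude here spans 111120 × cos 7.457° = 111120 × 0.9915 ≈ 110180 m; 3e-05° of that is 3.30541 m.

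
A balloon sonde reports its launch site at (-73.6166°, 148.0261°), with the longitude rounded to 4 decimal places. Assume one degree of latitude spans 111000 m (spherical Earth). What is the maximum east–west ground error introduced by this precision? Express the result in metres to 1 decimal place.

Rounding to 4 decimal places leaves the longitude within ±5e-05° of the true value.
Parallels shrink by cos φ, so at 73.6166° a degree of longitude is 111000 × 0.2821 ≈ 31309 m.
Maximum E–W displacement: 5e-05 × 31309 = 1.56545 m.

1.6 metres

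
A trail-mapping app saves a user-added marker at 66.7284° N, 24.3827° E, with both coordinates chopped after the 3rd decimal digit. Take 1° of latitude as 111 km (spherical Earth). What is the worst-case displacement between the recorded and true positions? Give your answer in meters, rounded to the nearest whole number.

119 meters

Truncating at 3 decimal places can drop up to a full unit in the last place, so each coordinate may be off by as much as 0.001°.
Latitude error → 0.001 × 111000 = 111 m along the meridian.
East–west component at 66.7284°: 0.001° × 111000 × cos 66.7284° ≈ 0.001 × 43855 ≈ 43.855 m.
Worst case both components are at the extreme and orthogonal: √(111² + 43.855²) ≈ 119.349 m.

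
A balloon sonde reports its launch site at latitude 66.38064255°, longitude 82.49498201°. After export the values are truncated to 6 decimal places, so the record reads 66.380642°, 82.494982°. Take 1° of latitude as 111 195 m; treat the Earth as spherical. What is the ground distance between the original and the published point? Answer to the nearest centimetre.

The latitude changed by +0.00000055° and the longitude by +0.00000001°.
N–S: 0.00000055° × 111195 m/° = 0.0611573 m.
E–W at 66.3806°: 0.00000001° × 111195 × cos 66.3806° = 0.00000001 × 111195 × 0.4007 ≈ 0.000445513 m.
Combined displacement = (0.0611573² + 0.000445513²)^½ ≈ 0.0611589 m.
That is 0.0611589 m = 6.1159 cm.

6 centimetres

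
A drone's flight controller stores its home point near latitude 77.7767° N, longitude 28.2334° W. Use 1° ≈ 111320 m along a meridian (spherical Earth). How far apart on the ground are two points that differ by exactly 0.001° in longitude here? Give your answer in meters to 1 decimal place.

23.6 meters

0.001° of longitude at 77.7767° is 0.001 × 111320 × cos 77.7767° ≈ 0.001 × 23568.9 = 23.5689 m.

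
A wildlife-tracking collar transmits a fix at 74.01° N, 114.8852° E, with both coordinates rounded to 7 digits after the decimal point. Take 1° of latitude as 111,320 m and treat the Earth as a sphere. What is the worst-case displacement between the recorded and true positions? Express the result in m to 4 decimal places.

Rounding to 7 decimal places leaves each coordinate within ±5e-08° of the true value.
North–south component: 5e-08° × 111320 = 0.005566 m.
East–west component at 74.01°: 5e-08° × 111320 × cos 74.01° ≈ 5e-08 × 30665.3 ≈ 0.00153326 m.
The two errors are perpendicular, so the maximum displacement is √(0.005566² + 0.00153326²) ≈ 0.00577332 m.

0.0058 m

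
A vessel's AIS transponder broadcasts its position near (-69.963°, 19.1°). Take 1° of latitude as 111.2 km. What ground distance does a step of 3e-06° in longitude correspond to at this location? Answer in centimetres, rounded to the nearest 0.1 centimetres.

11.4 centimetres

At 69.963° a degree of longitude is 111200 × cos 69.963° ≈ 38100.1 m, so 3e-06° corresponds to 0.1143 m.
That is 0.1143 m = 11.43 cm.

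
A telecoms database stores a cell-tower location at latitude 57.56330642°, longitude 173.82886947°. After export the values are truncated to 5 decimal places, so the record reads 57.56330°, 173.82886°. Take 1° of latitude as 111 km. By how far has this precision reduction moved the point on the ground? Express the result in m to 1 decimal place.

Δlat = 57.56330642 − 57.56330 = +0.00000642°; Δlon = 173.82886947 − 173.82886 = +0.00000947°.
North–south shift: 0.00000642 × 111000 = 0.71262 m.
East–west at this latitude: 0.00000947° × 111000 × cos 57.5633° ≈ 0.00000947 × 59536.8 = 0.563813 m.
Combined displacement = (0.71262² + 0.563813²)^½ ≈ 0.908687 m.

0.9 m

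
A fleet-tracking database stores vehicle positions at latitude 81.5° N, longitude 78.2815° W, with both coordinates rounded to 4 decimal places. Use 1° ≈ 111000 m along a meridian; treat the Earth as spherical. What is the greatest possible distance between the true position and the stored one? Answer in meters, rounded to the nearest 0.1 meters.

Rounding to 4 decimal places leaves each coordinate within ±5e-05° of the true value.
Latitude error → 5e-05 × 111000 = 5.55 m along the meridian.
Longitude error → 5e-05 × 111000 × cos 81.5° = 5e-05 × 111000 × 0.1478 ≈ 0.820342 m.
The two errors are perpendicular, so the maximum displacement is √(5.55² + 0.820342²) ≈ 5.6103 m.

5.6 meters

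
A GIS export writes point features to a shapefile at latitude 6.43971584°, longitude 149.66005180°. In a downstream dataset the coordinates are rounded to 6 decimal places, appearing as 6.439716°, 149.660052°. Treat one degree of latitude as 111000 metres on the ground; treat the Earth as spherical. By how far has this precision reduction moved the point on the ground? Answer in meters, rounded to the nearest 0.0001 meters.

The latitude changed by -0.00000016° and the longitude by -0.00000020°.
North–south shift: -0.00000016 × 111000 = -0.01776 m.
E–W at 6.43972°: -0.00000020° × 111000 × cos 6.43972° = -0.00000020 × 111000 × 0.9937 ≈ -0.0220599 m.
Combined displacement = (0.01776² + 0.0220599²)^½ ≈ 0.0283206 m.

0.0283 meters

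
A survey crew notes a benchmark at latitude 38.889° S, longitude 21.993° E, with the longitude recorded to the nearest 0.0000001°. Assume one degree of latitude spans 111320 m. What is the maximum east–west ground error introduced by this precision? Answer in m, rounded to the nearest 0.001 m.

0.004 m

Rounding to 7 decimal places leaves the longitude within ±5e-08° of the true value.
Parallels shrink by cos φ, so at 38.889° a degree of longitude is 111320 × 0.7784 ≈ 86647.4 m.
East–west error: 5e-08° × 86647.4 m/° ≈ 0.00433237 m.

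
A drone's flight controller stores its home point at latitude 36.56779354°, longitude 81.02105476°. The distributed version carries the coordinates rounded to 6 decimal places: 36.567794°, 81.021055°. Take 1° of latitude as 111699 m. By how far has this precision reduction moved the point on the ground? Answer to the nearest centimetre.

6 centimetres

Δlat = 36.56779354 − 36.567794 = -0.00000046°; Δlon = 81.02105476 − 81.021055 = -0.00000024°.
N–S: -0.00000046° × 111699 m/° = -0.0513815 m.
East–west at this latitude: -0.00000024° × 111699 × cos 36.5678° ≈ -0.00000024 × 89711.3 = -0.0215307 m.
Combined displacement = (0.0513815² + 0.0215307²)^½ ≈ 0.0557103 m.
That is 0.0557103 m = 5.571 cm.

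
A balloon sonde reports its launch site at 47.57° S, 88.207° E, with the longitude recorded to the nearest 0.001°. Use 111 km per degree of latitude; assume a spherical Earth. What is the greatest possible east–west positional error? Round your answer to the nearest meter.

Rounding to 3 decimal places leaves the longitude within ±0.0005° of the true value.
One degree of longitude at 47.57° is 111000 × cos 47.57° ≈ 111000 × 0.6747 = 74890.5 m.
So at most 0.0005° × 74890.5 ≈ 37.4452 m east–west.

37 meters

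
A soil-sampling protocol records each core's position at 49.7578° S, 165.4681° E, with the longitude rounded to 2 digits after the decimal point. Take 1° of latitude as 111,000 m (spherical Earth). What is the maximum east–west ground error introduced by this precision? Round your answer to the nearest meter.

359 meters

Rounding to 2 decimal places leaves the longitude within ±0.005° of the true value.
Parallels shrink by cos φ, so at 49.7578° a degree of longitude is 111000 × 0.6460 ≈ 71708.2 m.
Maximum E–W displacement: 0.005 × 71708.2 = 358.541 m.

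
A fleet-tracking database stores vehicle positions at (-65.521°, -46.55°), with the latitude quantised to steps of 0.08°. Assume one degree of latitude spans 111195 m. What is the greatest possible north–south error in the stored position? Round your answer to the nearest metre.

With a 0.08° grid the true value lies within half a step, ±0.08°/2 = ±0.04°, of the stored one.
North–south distance: 0.04° × 111195 m/° = 4447.8 m.

4448 metres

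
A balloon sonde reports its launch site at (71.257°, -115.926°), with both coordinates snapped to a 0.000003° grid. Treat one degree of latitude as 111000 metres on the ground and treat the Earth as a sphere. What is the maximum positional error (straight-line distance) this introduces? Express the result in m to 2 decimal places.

With a 0.000003° grid the true value lies within half a step, ±0.000003°/2 = ±1.5e-06°, of the stored one.
North–south component: 1.5e-06° × 111000 = 0.1665 m.
East–west component at 71.257°: 1.5e-06° × 111000 × cos 71.257° ≈ 1.5e-06 × 35666.9 ≈ 0.0535004 m.
Worst case both components are at the extreme and orthogonal: √(0.1665² + 0.0535004²) ≈ 0.174884 m.

0.17 m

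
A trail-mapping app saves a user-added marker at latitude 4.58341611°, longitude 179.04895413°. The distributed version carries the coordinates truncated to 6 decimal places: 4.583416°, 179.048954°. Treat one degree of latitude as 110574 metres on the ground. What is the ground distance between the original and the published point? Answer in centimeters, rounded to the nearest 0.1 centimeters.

1.9 centimeters

The latitude changed by +0.00000011° and the longitude by +0.00000013°.
N–S: 0.00000011° × 110574 m/° = 0.0121631 m.
E–W at 4.58342°: 0.00000013° × 110574 × cos 4.58342° = 0.00000013 × 110574 × 0.9968 ≈ 0.0143286 m.
Hypotenuse of the two orthogonal shifts: √(0.0121631² + 0.0143286²) = 0.018795 m.
That is 0.018795 m = 1.8795 cm.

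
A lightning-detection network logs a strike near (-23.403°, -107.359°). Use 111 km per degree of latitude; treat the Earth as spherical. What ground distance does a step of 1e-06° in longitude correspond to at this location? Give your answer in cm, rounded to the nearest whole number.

1e-06° of longitude at 23.403° is 1e-06 × 111000 × cos 23.403° ≈ 1e-06 × 101868 = 0.101868 m.
That is 0.101868 m = 10.187 cm.

10 cm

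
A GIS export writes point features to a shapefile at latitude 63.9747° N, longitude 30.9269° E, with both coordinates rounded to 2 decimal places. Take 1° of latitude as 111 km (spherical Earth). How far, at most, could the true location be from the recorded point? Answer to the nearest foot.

Rounding to 2 decimal places leaves each coordinate within ±0.005° of the true value.
N–S: 0.005° × 111000 m/° = 555 m.
East–west component at 63.9747°: 0.005° × 111000 × cos 63.9747° ≈ 0.005 × 48703.2 ≈ 243.516 m.
The two errors are perpendicular, so the maximum displacement is √(555² + 243.516²) ≈ 606.074 m.
In feet: 606.074 m ÷ 0.3048 ≈ 1988.4 ft.

1988 feet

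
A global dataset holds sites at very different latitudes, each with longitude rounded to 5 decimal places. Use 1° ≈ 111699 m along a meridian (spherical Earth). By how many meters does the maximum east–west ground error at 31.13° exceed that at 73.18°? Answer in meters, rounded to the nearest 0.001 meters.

0.316 meters

Rounding to 5 decimal places leaves the longitude within ±5e-06° of the true value.
Error at 31.13° = 5e-06° × 111699 × cos 31.13° ≈ 0.5585 × 0.8560 = 0.47807 m.
At 73.18°: 5e-06° × 111699 × cos 73.18° = 5e-06 × 111699 × 0.2894 ≈ 0.16161 m.
Difference: 0.47807 − 0.16161 = 0.31646 m.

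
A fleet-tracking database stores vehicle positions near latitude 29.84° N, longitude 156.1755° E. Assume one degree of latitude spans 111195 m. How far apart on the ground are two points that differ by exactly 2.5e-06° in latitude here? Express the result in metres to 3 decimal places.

0.278 metres

Along a meridian 2.5e-06° is 2.5e-06 × 111195 = 0.277987 m.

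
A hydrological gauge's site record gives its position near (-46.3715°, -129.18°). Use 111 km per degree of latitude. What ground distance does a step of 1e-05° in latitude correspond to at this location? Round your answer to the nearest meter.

1e-05° × 111000 m/° = 1.11 m.

1 meters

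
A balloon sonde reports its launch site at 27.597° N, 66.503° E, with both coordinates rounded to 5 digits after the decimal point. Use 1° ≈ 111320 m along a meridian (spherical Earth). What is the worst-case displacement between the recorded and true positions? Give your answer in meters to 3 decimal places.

Rounding to 5 decimal places leaves each coordinate within ±5e-06° of the true value.
North–south component: 5e-06° × 111320 = 0.5566 m.
East–west component at 27.597°: 5e-06° × 111320 × cos 27.597° ≈ 5e-06 × 98654.9 ≈ 0.493274 m.
Combining orthogonally: (0.5566² + 0.493274²)^½ ≈ 0.743723 m.

0.744 meters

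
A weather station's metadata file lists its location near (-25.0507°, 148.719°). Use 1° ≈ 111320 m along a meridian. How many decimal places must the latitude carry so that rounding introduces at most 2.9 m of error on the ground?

One degree of latitude covers 111320 m.
N decimal places → at most half a unit in the last place, 0.5 × 10⁻ᴺ° = 111320/2 × 10⁻ᴺ m.
Setting 55660 × 10⁻ᴺ ≤ 2.9 gives 10ᴺ ≥ 1.919e+04, i.e. N ≥ 4.28.
At 4 places the error can reach 5.57 m, but 5 places keeps it to 0.557 m.

5 decimal places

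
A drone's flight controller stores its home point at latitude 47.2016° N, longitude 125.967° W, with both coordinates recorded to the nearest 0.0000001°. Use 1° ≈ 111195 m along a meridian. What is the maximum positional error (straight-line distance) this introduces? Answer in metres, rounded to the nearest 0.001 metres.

Rounding to 7 decimal places leaves each coordinate within ±5e-08° of the true value.
Latitude error → 5e-08 × 111195 = 0.00555975 m along the meridian.
E–W at 47.2016°: 5e-08° × 111195 × cos 47.2016° = 5e-08 × 111195 × 0.6794 ≈ 0.00377741 m.
The two errors are perpendicular, so the maximum displacement is √(0.00555975² + 0.00377741²) ≈ 0.00672158 m.

0.007 metres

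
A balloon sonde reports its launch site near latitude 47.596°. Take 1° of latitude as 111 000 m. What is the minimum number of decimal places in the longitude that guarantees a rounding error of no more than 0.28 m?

At 47.596° one degree of longitude covers 111000 × cos 47.596° ≈ 111000 × 0.6744 ≈ 74853.3 m.
N decimal places → at most half a unit in the last place, 0.5 × 10⁻ᴺ° = 74853.3/2 × 10⁻ᴺ m.
Setting 37426.6 × 10⁻ᴺ ≤ 0.28 gives 10ᴺ ≥ 1.337e+05, i.e. N ≥ 5.13.
At 5 places the error can reach 0.374 m, but 6 places keeps it to 0.0374 m.

6 decimal places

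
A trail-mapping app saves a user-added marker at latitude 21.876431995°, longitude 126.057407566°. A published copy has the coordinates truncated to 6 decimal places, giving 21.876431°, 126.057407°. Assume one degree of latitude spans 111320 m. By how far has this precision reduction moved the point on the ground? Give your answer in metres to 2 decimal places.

0.13 metres

Δlat = 21.876431995 − 21.876431 = +0.000000995°; Δlon = 126.057407566 − 126.057407 = +0.000000566°.
North–south shift: 0.000000995 × 111320 = 0.110763 m.
E–W at 21.8764°: 0.000000566° × 111320 × cos 21.8764° = 0.000000566 × 111320 × 0.9280 ≈ 0.05847 m.
Distance: √(0.110763² + 0.05847²) ≈ 0.125249 m.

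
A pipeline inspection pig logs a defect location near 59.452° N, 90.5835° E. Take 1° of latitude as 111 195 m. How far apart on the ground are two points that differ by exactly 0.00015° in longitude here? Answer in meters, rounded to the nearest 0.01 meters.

8.48 meters

At 59.452° a degree of longitude is 111195 × cos 59.452° ≈ 56516 m, so 0.00015° corresponds to 8.4774 m.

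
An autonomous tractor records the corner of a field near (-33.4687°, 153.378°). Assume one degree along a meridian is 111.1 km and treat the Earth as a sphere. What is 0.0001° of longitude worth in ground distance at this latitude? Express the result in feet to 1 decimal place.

One degree of longitude here spans 111100 × cos 33.4687° = 111100 × 0.8342 ≈ 92678.2 m; 0.0001° of that is 9.26782 m.
In feet: 9.26782 m ÷ 0.3048 ≈ 30.406 ft.

30.4 feet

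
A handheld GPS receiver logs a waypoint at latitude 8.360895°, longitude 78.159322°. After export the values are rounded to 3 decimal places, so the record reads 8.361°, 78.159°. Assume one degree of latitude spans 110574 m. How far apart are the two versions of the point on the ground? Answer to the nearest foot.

Δlat = 8.360895 − 8.361 = -0.000105°; Δlon = 78.159322 − 78.159 = +0.000322°.
N–S: -0.000105° × 110574 m/° = -11.6103 m.
E–W at 8.361°: 0.000322° × 110574 × cos 8.361° = 0.000322 × 110574 × 0.9894 ≈ 35.2264 m.
Distance: √(11.6103² + 35.2264²) ≈ 37.0904 m.
Converting: 37.0904 m × 3.2808 ft/m ≈ 121.69 ft.

122 feet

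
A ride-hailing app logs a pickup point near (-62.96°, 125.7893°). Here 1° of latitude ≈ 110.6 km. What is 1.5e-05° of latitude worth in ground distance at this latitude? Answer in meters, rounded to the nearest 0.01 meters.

Along a meridian 1.5e-05° is 1.5e-05 × 110600 = 1.659 m.

1.66 meters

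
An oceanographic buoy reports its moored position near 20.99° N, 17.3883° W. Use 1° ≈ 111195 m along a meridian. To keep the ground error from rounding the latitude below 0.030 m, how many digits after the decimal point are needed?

7 decimal places

One degree of latitude covers 111195 m.
N decimal places → at most half a unit in the last place, 0.5 × 10⁻ᴺ° = 111195/2 × 10⁻ᴺ m.
Setting 55597.5 × 10⁻ᴺ ≤ 0.030 gives 10ᴺ ≥ 1.853e+06, i.e. N ≥ 6.27.
At 6 places the error can reach 0.0556 m, but 7 places keeps it to 0.00556 m.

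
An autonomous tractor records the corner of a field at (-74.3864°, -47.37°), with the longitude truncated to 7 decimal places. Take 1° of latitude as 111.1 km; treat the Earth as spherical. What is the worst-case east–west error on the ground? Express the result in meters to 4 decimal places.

Truncating at 7 decimal places can drop up to a full unit in the last place, so the longitude may be off by as much as 1e-07°.
Parallels shrink by cos φ, so at 74.3864° a degree of longitude is 111100 × 0.2691 ≈ 29902.4 m.
So at most 1e-07° × 29902.4 ≈ 0.00299024 m east–west.

0.0030 meters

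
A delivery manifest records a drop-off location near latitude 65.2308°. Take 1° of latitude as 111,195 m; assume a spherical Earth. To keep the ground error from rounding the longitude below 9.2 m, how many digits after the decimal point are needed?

4 decimal places

At 65.2308° one degree of longitude covers 111195 × cos 65.2308° ≈ 111195 × 0.4190 ≈ 46586.7 m.
N decimal places → at most half a unit in the last place, 0.5 × 10⁻ᴺ° = 46586.7/2 × 10⁻ᴺ m.
Setting 23293.4 × 10⁻ᴺ ≤ 9.2 gives 10ᴺ ≥ 2532, i.e. N ≥ 3.40.
N = 3 would give 23.3 m (too coarse); N = 4 gives 2.33 m ≤ 9.2 m.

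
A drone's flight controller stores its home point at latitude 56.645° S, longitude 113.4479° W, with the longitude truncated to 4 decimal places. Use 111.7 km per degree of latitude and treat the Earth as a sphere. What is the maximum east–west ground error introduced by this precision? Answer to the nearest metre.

Truncating at 4 decimal places can drop up to a full unit in the last place, so the longitude may be off by as much as 0.0001°.
One degree of longitude at 56.645° is 111700 × cos 56.645° ≈ 111700 × 0.5498 = 61415.4 m.
So at most 0.0001° × 61415.4 ≈ 6.14154 m east–west.

6 metres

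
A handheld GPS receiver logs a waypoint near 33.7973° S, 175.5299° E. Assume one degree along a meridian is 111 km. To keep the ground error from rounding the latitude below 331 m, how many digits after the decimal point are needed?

One degree of latitude covers 111000 m.
N decimal places → at most half a unit in the last place, 0.5 × 10⁻ᴺ° = 111000/2 × 10⁻ᴺ m.
Need 0.5 × 111000 × 10⁻ᴺ ≤ 331 → 10⁻ᴺ ≤ 5.964e-03, so N ≥ 2.22.
So 3 decimal places suffice (55.5 m); 2 would allow up to 555 m.

3 decimal places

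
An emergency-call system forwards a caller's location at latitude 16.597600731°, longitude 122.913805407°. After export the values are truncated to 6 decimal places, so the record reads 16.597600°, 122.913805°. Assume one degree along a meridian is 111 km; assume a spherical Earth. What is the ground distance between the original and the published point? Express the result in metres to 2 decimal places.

Δlat = 16.597600731 − 16.597600 = +0.000000731°; Δlon = 122.913805407 − 122.913805 = +0.000000407°.
North–south shift: 0.000000731 × 111000 = 0.081141 m.
E–W at 16.5976°: 0.000000407° × 111000 × cos 16.5976° = 0.000000407 × 111000 × 0.9583 ≈ 0.0432947 m.
Combined displacement = (0.081141² + 0.0432947²)^½ ≈ 0.091969 m.

0.09 metres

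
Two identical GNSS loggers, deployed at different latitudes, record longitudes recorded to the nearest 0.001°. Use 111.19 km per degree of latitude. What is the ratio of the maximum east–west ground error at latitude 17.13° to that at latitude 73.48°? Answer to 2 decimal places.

3.36

Rounding to 3 decimal places leaves the longitude within ±0.0005° of the true value.
At 17.13°: 0.0005° × 111190 × cos 17.13° = 0.0005 × 111190 × 0.9556 ≈ 53.129 m.
At 73.48°: 0.0005° × 111190 × cos 73.48° = 0.0005 × 111190 × 0.2844 ≈ 15.808 m.
Ratio: 53.129 / 15.808 = cos 17.13° / cos 73.48° ≈ 3.3608.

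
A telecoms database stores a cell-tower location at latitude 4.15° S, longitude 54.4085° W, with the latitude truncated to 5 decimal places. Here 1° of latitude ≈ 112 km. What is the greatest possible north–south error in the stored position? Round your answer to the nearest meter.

Truncating at 5 decimal places can drop up to a full unit in the last place, so the latitude may be off by as much as 1e-05°.
Along the meridian that is 1e-05° × 112000 m/° = 1.12 m.

1 meters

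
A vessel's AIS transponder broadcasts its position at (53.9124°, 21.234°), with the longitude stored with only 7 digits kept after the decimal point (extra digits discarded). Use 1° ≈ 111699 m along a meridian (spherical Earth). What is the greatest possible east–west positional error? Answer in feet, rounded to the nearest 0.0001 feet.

0.0216 feet

Truncating at 7 decimal places can drop up to a full unit in the last place, so the longitude may be off by as much as 1e-07°.
At latitude 53.9124° a degree of longitude spans 111699 m × cos 53.9124° = 111699 × 0.5890 ≈ 65793.1 m.
East–west error: 1e-07° × 65793.1 m/° ≈ 0.00657931 m.
Converting: 0.00657931 m × 3.2808 ft/m ≈ 0.021586 ft.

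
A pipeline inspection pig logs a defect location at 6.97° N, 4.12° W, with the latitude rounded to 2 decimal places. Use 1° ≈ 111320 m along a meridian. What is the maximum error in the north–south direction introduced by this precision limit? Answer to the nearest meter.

Rounding to 2 decimal places leaves the latitude within ±0.005° of the true value.
North–south distance: 0.005° × 111320 m/° = 556.6 m.

557 meters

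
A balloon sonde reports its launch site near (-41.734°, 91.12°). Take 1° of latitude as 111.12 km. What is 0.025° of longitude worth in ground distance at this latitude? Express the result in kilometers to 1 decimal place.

2.1 kilometers

One degree of longitude here spans 111120 × cos 41.734° = 111120 × 0.7462 ≈ 82922.6 m; 0.025° of that is 2073.06 m.
That is 2073.06 m = 2.0731 km.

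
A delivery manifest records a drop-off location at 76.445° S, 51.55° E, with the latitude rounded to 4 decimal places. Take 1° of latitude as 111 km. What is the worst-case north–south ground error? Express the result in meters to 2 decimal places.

Rounding to 4 decimal places leaves the latitude within ±5e-05° of the true value.
North–south distance: 5e-05° × 111000 m/° = 5.55 m.

5.55 meters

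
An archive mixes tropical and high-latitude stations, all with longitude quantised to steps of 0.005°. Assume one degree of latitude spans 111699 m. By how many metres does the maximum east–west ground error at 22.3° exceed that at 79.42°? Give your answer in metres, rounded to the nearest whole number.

With a 0.005° grid the true value lies within half a step, ±0.005°/2 = ±0.0025°, of the stored one.
Error at 22.3° = 0.0025° × 111699 × cos 22.3° ≈ 279.25 × 0.9252 = 258.36 m.
At 79.42°: 0.0025° × 111699 × cos 79.42° = 0.0025 × 111699 × 0.1836 ≈ 51.272 m.
Difference: 258.36 − 51.272 = 207.09 m.

207 metres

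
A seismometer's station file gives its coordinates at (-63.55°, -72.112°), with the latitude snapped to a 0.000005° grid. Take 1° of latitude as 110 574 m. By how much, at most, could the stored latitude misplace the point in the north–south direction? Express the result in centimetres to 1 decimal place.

With a 0.000005° grid the true value lies within half a step, ±0.000005°/2 = ±2.5e-06°, of the stored one.
Along the meridian that is 2.5e-06° × 110574 m/° = 0.276435 m.
That is 0.276435 m = 27.643 cm.

27.6 centimetres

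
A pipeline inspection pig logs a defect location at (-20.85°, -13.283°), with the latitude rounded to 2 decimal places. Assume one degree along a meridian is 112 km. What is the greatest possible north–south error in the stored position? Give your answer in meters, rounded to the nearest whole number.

560 meters

Rounding to 2 decimal places leaves the latitude within ±0.005° of the true value.
So the N–S error is at most 0.005 × 112000 = 560 m.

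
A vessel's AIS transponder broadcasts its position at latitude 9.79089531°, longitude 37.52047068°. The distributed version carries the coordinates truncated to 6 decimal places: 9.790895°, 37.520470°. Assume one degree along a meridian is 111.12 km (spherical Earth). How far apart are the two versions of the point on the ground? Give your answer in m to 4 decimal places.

0.0820 m

Δlat = 9.79089531 − 9.790895 = +0.00000031°; Δlon = 37.52047068 − 37.520470 = +0.00000068°.
North–south shift: 0.00000031 × 111120 = 0.0344472 m.
East–west at this latitude: 0.00000068° × 111120 × cos 9.7909° ≈ 0.00000068 × 109502 = 0.074461 m.
Combined displacement = (0.0344472² + 0.074461²)^½ ≈ 0.082043 m.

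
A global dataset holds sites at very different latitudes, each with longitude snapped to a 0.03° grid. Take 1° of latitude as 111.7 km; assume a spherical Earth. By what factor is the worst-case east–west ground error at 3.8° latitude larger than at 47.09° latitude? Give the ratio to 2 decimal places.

With a 0.03° grid the true value lies within half a step, ±0.03°/2 = ±0.015°, of the stored one.
Error at 3.8° = 0.015° × 111700 × cos 3.8° ≈ 1675.5 × 0.9978 = 1671.8 m.
Error at 47.09° = 0.015° × 111700 × cos 47.09° ≈ 1675.5 × 0.6808 = 1140.8 m.
The ratio reduces to cos 3.8° / cos 47.09° = 0.9978/0.6808 ≈ 1.4655.

1.47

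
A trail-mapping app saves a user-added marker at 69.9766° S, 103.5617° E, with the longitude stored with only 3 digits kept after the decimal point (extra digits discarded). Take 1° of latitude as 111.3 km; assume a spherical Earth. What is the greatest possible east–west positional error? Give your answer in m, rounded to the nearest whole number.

38 m

Truncating at 3 decimal places can drop up to a full unit in the last place, so the longitude may be off by as much as 0.001°.
At latitude 69.9766° a degree of longitude spans 111300 m × cos 69.9766° = 111300 × 0.3424 ≈ 38109.6 m.
East–west error: 0.001° × 38109.6 m/° ≈ 38.1096 m.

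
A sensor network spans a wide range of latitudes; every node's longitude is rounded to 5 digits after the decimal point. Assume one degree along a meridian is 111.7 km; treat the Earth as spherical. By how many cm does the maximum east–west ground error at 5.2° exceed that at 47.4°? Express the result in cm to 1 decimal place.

17.8 cm

Rounding to 5 decimal places leaves the longitude within ±5e-06° of the true value.
Error at 5.2° = 5e-06° × 111700 × cos 5.2° ≈ 0.5585 × 0.9959 = 0.5562 m.
Error at 47.4° = 5e-06° × 111700 × cos 47.4° ≈ 0.5585 × 0.6769 = 0.37804 m.
Difference: 0.5562 − 0.37804 = 0.17817 m.
That is 0.178166 m = 17.817 cm.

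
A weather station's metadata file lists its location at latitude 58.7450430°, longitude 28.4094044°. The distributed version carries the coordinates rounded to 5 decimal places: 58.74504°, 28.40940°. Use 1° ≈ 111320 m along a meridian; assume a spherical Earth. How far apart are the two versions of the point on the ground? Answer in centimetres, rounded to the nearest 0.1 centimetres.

42.0 centimetres

Δlat = 58.7450430 − 58.74504 = +0.0000030°; Δlon = 28.4094044 − 28.40940 = +0.0000044°.
North–south shift: 0.0000030 × 111320 = 0.33396 m.
East–west at this latitude: 0.0000044° × 111320 × cos 58.745° ≈ 0.0000044 × 57758.1 = 0.254136 m.
Hypotenuse of the two orthogonal shifts: √(0.33396² + 0.254136²) = 0.41966 m.
That is 0.41966 m = 41.966 cm.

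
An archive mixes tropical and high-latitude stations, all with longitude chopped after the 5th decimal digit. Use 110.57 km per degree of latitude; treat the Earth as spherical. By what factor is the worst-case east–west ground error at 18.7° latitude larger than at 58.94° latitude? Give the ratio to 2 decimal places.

1.84

Truncating at 5 decimal places can drop up to a full unit in the last place, so the longitude may be off by as much as 1e-05°.
Error at 18.7° = 1e-05° × 110570 × cos 18.7° ≈ 1.1057 × 0.9472 = 1.0473 m.
Error at 58.94° = 1e-05° × 110570 × cos 58.94° ≈ 1.1057 × 0.5159 = 0.57047 m.
Ratio: 1.0473 / 0.57047 = cos 18.7° / cos 58.94° ≈ 1.8359.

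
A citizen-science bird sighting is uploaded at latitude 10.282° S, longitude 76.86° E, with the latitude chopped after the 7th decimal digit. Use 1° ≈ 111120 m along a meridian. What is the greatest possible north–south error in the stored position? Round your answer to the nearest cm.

Truncating at 7 decimal places can drop up to a full unit in the last place, so the latitude may be off by as much as 1e-07°.
North–south distance: 1e-07° × 111120 m/° = 0.011112 m.
That is 0.011112 m = 1.1112 cm.

1 cm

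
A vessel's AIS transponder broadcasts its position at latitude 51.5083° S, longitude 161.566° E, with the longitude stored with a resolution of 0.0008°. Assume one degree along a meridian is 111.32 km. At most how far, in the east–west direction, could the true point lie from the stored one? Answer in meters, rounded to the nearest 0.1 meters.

With a 0.0008° grid the true value lies within half a step, ±0.0008°/2 = ±0.0004°, of the stored one.
At latitude 51.5083° a degree of longitude spans 111320 m × cos 51.5083° = 111320 × 0.6224 ≈ 69285.7 m.
East–west error: 0.0004° × 69285.7 m/° ≈ 27.7143 m.

27.7 meters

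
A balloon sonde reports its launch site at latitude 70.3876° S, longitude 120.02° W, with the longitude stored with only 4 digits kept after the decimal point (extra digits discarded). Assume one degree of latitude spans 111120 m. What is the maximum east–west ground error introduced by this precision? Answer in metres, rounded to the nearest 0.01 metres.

Truncating at 4 decimal places can drop up to a full unit in the last place, so the longitude may be off by as much as 0.0001°.
One degree of longitude at 70.3876° is 111120 × cos 70.3876° ≈ 111120 × 0.3357 = 37298 m.
Maximum E–W displacement: 0.0001 × 37298 = 3.7298 m.

3.73 metres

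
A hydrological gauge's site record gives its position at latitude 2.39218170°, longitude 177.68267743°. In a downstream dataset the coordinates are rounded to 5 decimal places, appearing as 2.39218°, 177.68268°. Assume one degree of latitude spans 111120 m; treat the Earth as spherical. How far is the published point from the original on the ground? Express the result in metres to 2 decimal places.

0.34 metres

Δlat = 2.39218170 − 2.39218 = +0.00000170°; Δlon = 177.68267743 − 177.68268 = -0.00000257°.
N–S: 0.00000170° × 111120 m/° = 0.188904 m.
E–W at 2.39218°: -0.00000257° × 111120 × cos 2.39218° = -0.00000257 × 111120 × 0.9991 ≈ -0.28533 m.
Combined displacement = (0.188904² + 0.28533²)^½ ≈ 0.342195 m.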